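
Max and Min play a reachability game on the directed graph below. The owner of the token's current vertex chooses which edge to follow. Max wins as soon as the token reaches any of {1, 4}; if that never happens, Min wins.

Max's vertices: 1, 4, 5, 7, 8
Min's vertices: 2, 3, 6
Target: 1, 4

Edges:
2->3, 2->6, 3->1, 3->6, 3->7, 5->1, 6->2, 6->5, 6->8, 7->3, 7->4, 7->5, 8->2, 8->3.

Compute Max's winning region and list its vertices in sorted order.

A0 = {1, 4}
A1: add {5, 7} — 5 (Max) has 5→1; 7 (Max) has 7→4.
A2 = A1; e.g. 2 (Min) can still go to 3. Fixed point.
Max's winning region = {1, 4, 5, 7}.

1, 4, 5, 7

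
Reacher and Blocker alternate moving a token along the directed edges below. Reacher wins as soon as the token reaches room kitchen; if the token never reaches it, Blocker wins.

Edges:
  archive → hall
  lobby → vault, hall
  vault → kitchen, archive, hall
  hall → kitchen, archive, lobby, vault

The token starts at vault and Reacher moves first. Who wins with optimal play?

Reacher

Track states (vertex, player-to-move).
A0 = {(kitchen,Reacher), (kitchen,Blocker)}
A1: add {(vault,Reacher), (hall,Reacher)}.
(vault,Reacher) ∈ A1 ⇒ Reacher forces the target.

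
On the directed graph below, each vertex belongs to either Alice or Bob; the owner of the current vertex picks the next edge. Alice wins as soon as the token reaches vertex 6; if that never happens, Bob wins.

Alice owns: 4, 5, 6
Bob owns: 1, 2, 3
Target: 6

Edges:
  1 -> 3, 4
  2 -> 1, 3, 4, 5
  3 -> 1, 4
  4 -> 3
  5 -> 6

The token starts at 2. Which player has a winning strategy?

A0 = {6}
A1: add {5} — 5 (Alice) has 5→6.
A2 = A1; e.g. 1 (Bob) can still go to 3. Fixed point.
2 never enters the attractor, so Bob can avoid the target forever.

Bob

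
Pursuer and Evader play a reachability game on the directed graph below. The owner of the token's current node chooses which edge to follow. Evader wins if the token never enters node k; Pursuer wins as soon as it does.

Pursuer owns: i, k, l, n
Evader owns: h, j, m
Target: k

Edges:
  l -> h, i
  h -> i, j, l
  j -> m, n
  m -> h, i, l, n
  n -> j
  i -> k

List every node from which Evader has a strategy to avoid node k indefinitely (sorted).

h, j, m, n

A0 = {k}
A1: add {i} — i (Pursuer) has i→k.
A2: add {l} — l (Pursuer) has l→i.
A3 = A2; e.g. h (Evader) can still go to j. Fixed point.
Pursuer's attractor = {i, k, l}; Evader avoids the target exactly from the complement.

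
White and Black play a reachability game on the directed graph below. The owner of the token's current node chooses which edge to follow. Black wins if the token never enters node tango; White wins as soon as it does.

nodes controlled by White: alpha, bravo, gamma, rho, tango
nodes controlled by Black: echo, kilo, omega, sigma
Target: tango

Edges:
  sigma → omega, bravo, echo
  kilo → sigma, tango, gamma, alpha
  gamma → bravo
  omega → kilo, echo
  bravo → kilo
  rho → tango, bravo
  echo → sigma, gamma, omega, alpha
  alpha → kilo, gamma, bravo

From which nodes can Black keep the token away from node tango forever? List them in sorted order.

alpha, bravo, echo, gamma, kilo, omega, sigma

A0 = {tango}
A1: add {rho} — rho (White) has rho→tango.
A2 = A1; e.g. sigma (Black) can still go to omega. Fixed point.
White's attractor = {rho, tango}; Black avoids the target exactly from the complement.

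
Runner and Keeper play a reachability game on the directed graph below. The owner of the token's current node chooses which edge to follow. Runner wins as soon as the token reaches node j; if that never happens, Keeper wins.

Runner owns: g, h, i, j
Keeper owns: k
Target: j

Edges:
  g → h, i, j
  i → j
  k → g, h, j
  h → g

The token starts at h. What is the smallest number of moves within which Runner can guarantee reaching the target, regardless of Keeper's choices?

2

A0 = {j}
A1: add {g, i} — g (Runner) has g→j; i (Runner) has i→j.
A2: add {h} — h (Runner) has h→g.
h enters the attractor at level 2, so Runner can force the target in 2 moves from there.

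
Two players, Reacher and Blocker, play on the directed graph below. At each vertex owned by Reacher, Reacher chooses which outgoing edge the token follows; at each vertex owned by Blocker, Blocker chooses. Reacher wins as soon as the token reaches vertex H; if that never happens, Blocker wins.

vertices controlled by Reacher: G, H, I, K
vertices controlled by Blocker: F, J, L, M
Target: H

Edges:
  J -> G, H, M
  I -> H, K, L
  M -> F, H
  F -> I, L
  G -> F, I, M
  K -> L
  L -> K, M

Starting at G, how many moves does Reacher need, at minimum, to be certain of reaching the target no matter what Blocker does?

A0 = {H}
A1: add {I} — I (Reacher) has I→H.
A2: add {G} — G (Reacher) has G→I.
A3 = A2; e.g. F (Blocker) can still go to L. Fixed point.
G enters the attractor at level 2, so Reacher can force the target in 2 moves from there.

2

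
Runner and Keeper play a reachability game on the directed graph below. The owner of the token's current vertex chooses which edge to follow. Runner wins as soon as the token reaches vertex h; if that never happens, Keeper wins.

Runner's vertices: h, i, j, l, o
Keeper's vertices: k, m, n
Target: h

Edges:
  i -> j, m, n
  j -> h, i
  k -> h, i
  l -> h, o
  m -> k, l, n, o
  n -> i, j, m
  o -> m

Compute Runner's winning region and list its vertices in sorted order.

h, i, j, k, l

A0 = {h}
A1: add {j, l} — j (Runner) has j→h; l (Runner) has l→h.
A2: add {i} — i (Runner) has i→j.
A3: add {k} — k (Keeper): all of {h, i} already in.
A4 = A3; e.g. m (Keeper) can still go to n. Fixed point.
Runner's winning region = {h, i, j, k, l}.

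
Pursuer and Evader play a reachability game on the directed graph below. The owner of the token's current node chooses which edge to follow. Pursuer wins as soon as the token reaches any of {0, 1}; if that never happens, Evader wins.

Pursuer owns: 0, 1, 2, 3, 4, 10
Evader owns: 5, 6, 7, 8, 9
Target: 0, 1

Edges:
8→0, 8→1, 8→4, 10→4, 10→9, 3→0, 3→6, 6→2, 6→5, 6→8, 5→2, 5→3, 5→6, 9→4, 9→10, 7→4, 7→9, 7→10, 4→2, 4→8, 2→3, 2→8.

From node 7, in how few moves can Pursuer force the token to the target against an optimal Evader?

A0 = {0, 1}
A1: add {3} — 3 (Pursuer) has 3→0.
A2: add {2} — 2 (Pursuer) has 2→3.
A3: add {4} — 4 (Pursuer) has 4→2.
A4: add {8, 10} — 8 (Evader): all of {0, 1, 4} already in; 10 (Pursuer) has 10→4.
A5: add {9} — 9 (Evader): all of {4, 10} already in.
A6: add {7} — 7 (Evader): all of {4, 9, 10} already in.
A7 = A6; e.g. 5 (Evader) can still go to 6. Fixed point.
7 enters the attractor at level 6, so Pursuer can force the target in 6 moves from there.

6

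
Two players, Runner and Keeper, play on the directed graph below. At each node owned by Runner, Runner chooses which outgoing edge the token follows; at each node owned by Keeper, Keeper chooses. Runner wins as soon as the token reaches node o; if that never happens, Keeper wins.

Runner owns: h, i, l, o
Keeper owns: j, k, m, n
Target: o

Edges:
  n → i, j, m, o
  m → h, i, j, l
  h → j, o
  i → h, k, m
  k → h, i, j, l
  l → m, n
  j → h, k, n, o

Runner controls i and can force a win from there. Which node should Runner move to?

A0 = {o}
A1: add {h} — h (Runner) has h→o.
A2: add {i} — i (Runner) has i→h.
A3 = A2; e.g. j (Keeper) can still go to k. Fixed point.
From i, successor h is in the attractor (rank 1); the other successors k, m are not.

h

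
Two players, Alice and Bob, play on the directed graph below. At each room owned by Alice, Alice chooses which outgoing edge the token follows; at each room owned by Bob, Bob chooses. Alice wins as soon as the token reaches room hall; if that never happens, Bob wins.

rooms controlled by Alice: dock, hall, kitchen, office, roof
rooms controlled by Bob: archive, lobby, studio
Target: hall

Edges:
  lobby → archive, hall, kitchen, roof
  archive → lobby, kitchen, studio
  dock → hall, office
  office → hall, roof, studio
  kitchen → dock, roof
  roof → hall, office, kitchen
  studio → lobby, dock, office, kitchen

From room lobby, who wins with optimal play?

Bob

A0 = {hall}
A1: add {dock, office, roof} — dock (Alice) has dock→hall; office (Alice) has office→hall; roof (Alice) has roof→hall.
A2: add {kitchen} — kitchen (Alice) has kitchen→dock.
A3 = A2; e.g. lobby (Bob) can still go to archive. Fixed point.
lobby never enters the attractor, so Bob can avoid the target forever.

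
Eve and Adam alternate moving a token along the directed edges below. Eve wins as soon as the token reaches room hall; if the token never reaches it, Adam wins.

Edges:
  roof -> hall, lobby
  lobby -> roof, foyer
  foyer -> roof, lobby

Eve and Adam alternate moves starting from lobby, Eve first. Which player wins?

Adam

Track states (vertex, player-to-move).
A0 = {(hall,Eve), (hall,Adam)}
A1: add {(roof,Eve)}.
A2 = A1; e.g. (roof,Adam) stays out. (lobby,Eve) never enters ⇒ Adam avoids the target.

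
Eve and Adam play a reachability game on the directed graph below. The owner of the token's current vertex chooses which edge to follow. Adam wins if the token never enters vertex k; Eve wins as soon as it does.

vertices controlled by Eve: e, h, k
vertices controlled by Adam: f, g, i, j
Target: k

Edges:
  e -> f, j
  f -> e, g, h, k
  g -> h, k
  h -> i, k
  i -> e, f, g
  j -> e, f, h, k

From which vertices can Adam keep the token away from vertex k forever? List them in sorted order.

e, f, i, j

A0 = {k}
A1: add {h} — h (Eve) has h→k.
A2: add {g} — g (Adam): all of {h, k} already in.
A3 = A2; e.g. e (Eve) has no edge into A2. Fixed point.
Eve's attractor = {g, h, k}; Adam avoids the target exactly from the complement.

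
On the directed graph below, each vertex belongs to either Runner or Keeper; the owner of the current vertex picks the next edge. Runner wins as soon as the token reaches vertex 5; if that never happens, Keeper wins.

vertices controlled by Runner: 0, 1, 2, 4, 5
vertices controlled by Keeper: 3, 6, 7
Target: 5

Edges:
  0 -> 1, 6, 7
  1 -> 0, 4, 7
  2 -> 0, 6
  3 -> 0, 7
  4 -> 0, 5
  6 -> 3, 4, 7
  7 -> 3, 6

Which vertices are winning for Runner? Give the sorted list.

A0 = {5}
A1: add {4} — 4 (Runner) has 4→5.
A2: add {1} — 1 (Runner) has 1→4.
A3: add {0} — 0 (Runner) has 0→1.
A4: add {2} — 2 (Runner) has 2→0.
A5 = A4; e.g. 3 (Keeper) can still go to 7. Fixed point.
Runner's winning region = {0, 1, 2, 4, 5}.

0, 1, 2, 4, 5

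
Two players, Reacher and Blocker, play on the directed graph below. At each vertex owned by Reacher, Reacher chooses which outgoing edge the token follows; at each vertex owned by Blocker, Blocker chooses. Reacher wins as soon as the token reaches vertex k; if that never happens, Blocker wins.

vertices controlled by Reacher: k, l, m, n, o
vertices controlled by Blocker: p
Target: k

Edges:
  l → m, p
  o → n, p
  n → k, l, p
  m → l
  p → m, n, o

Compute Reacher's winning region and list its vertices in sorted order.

A0 = {k}
A1: add {n} — n (Reacher) has n→k.
A2: add {o} — o (Reacher) has o→n.
A3 = A2; e.g. l (Reacher) has no edge into A2. Fixed point.
Reacher's winning region = {k, n, o}.

k, n, o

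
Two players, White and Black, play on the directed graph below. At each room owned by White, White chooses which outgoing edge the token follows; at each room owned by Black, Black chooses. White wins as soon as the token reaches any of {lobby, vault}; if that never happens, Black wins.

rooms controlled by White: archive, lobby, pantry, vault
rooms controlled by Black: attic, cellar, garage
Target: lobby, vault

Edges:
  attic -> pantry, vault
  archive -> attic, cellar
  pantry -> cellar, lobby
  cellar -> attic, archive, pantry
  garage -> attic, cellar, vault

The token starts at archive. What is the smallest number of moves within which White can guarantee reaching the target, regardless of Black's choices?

A0 = {lobby, vault}
A1: add {pantry} — pantry (White) has pantry→lobby.
A2: add {attic} — attic (Black): all of {pantry, vault} already in.
A3: add {archive} — archive (White) has archive→attic.
archive enters the attractor at level 3, so White can force the target in 3 moves from there.

3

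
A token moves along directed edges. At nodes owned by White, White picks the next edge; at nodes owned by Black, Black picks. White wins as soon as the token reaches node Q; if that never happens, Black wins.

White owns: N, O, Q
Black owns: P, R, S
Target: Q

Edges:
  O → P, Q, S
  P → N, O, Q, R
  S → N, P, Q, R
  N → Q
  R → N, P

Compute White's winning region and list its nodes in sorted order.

N, O, Q

A0 = {Q}
A1: add {N, O} — N (White) has N→Q; O (White) has O→Q.
A2 = A1; e.g. P (Black) can still go to R. Fixed point.
White's winning region = {N, O, Q}.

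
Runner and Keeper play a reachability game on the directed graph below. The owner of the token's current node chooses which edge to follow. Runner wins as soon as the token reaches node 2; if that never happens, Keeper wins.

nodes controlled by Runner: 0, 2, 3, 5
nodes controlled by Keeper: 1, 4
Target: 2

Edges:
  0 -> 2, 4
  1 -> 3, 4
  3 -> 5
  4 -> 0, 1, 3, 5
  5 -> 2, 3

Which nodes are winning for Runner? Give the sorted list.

0, 2, 3, 5

A0 = {2}
A1: add {0, 5} — 0 (Runner) has 0→2; 5 (Runner) has 5→2.
A2: add {3} — 3 (Runner) has 3→5.
A3 = A2; e.g. 1 (Keeper) can still go to 4. Fixed point.
Runner's winning region = {0, 2, 3, 5}.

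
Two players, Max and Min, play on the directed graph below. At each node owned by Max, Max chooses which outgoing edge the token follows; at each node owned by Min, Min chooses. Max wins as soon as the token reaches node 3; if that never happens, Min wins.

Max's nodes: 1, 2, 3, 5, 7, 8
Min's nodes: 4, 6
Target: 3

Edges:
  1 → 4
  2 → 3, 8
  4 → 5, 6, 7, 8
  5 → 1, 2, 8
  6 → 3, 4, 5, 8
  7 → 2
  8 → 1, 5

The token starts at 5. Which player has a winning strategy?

A0 = {3}
A1: add {2} — 2 (Max) has 2→3.
A2: add {5, 7} — 5 (Max) has 5→2; 7 (Max) has 7→2.
5 ∈ A2, so Max can force the target.

Max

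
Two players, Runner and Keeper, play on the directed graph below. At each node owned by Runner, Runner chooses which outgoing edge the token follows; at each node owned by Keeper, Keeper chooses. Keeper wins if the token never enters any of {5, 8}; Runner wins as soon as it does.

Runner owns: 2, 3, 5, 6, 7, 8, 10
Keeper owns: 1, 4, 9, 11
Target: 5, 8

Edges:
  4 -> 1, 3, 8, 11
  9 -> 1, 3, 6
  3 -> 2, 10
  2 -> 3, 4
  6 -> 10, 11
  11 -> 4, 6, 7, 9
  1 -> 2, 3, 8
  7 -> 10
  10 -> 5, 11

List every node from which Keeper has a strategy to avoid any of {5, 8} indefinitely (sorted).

A0 = {5, 8}
A1: add {10} — 10 (Runner) has 10→5.
A2: add {3, 6, 7} — 3 (Runner) has 3→10; 6 (Runner) has 6→10; 7 (Runner) has 7→10.
A3: add {2} — 2 (Runner) has 2→3.
A4: add {1} — 1 (Keeper): all of {2, 3, 8} already in.
A5: add {9} — 9 (Keeper): all of {1, 3, 6} already in.
A6 = A5; e.g. 4 (Keeper) can still go to 11. Fixed point.
Runner's attractor = {1, 2, 3, 5, 6, 7, 8, 9, 10}; Keeper avoids the target exactly from the complement.

4, 11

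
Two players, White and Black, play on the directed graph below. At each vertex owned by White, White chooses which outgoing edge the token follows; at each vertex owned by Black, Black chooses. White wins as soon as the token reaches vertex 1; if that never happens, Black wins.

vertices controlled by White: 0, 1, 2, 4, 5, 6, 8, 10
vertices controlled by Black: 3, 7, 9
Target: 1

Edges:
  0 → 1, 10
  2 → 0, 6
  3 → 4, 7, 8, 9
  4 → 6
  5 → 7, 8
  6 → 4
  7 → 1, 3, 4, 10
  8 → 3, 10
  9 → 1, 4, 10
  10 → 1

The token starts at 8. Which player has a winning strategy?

A0 = {1}
A1: add {0, 10} — 0 (White) has 0→1; 10 (White) has 10→1.
A2: add {2, 8} — 2 (White) has 2→0; 8 (White) has 8→10.
8 ∈ A2, so White can force the target.

White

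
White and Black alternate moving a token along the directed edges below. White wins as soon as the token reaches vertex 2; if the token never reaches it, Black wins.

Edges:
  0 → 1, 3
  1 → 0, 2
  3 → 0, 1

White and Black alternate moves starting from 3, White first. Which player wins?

Track states (vertex, player-to-move).
A0 = {(2,White), (2,Black)}
A1: add {(1,White)}.
A2 = A1; e.g. (0,White) stays out. (3,White) never enters ⇒ Black avoids the target.

Black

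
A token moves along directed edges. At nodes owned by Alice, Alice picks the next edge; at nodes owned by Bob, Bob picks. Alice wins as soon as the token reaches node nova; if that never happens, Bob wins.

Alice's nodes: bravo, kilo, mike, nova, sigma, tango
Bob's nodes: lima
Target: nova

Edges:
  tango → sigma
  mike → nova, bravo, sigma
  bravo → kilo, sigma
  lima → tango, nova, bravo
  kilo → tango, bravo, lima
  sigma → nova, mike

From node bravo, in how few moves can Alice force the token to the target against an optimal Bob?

2

A0 = {nova}
A1: add {mike, sigma} — mike (Alice) has mike→nova; sigma (Alice) has sigma→nova.
A2: add {bravo, tango} — tango (Alice) has tango→sigma; bravo (Alice) has bravo→sigma.
bravo enters the attractor at level 2, so Alice can force the target in 2 moves from there.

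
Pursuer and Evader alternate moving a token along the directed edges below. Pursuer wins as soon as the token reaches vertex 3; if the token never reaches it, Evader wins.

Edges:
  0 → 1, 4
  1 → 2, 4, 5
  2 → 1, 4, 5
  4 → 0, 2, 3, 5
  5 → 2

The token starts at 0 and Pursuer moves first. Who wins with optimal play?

Evader

Track states (vertex, player-to-move).
A0 = {(3,Pursuer), (3,Evader)}
A1: add {(4,Pursuer)}.
A2 = A1; e.g. (0,Pursuer) stays out. (0,Pursuer) never enters ⇒ Evader avoids the target.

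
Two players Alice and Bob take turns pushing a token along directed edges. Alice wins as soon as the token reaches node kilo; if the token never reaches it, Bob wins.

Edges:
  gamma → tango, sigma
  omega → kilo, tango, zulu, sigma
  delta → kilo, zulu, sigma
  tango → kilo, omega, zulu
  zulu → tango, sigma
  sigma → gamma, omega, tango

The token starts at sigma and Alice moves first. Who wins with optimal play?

Bob

Track states (vertex, player-to-move).
A0 = {(kilo,Alice), (kilo,Bob)}
A1: add {(omega,Alice), (delta,Alice), (tango,Alice)}.
A2 = A1; e.g. (gamma,Alice) stays out. (sigma,Alice) never enters ⇒ Bob avoids the target.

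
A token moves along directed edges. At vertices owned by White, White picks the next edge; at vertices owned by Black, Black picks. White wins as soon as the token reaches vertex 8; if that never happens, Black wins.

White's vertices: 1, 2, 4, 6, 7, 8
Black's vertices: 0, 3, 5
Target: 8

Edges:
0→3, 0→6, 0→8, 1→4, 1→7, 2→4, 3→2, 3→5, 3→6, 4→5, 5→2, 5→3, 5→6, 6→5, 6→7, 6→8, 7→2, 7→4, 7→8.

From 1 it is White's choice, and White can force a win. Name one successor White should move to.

7

A0 = {8}
A1: add {6, 7} — 6 (White) has 6→8; 7 (White) has 7→8.
A2: add {1} — 1 (White) has 1→7.
A3 = A2; e.g. 0 (Black) can still go to 3. Fixed point.
From 1, successor 7 is in the attractor (rank 1); the other successor 4 is not.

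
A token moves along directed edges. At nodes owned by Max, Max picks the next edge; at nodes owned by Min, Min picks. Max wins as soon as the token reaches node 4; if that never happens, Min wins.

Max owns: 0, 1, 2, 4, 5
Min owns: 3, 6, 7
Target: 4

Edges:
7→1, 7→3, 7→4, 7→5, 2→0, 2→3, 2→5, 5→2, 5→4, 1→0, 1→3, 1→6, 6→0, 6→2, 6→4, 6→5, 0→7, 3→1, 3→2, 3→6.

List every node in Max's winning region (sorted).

A0 = {4}
A1: add {5} — 5 (Max) has 5→4.
A2: add {2} — 2 (Max) has 2→5.
A3 = A2; e.g. 0 (Max) has no edge into A2. Fixed point.
Max's winning region = {2, 4, 5}.

2, 4, 5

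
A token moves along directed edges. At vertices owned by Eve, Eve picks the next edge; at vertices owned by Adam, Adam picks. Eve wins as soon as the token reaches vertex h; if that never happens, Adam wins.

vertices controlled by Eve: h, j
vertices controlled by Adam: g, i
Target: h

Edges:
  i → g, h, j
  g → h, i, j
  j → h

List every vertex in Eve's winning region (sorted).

A0 = {h}
A1: add {j} — j (Eve) has j→h.
A2 = A1; e.g. g (Adam) can still go to i. Fixed point.
Eve's winning region = {h, j}.

h, j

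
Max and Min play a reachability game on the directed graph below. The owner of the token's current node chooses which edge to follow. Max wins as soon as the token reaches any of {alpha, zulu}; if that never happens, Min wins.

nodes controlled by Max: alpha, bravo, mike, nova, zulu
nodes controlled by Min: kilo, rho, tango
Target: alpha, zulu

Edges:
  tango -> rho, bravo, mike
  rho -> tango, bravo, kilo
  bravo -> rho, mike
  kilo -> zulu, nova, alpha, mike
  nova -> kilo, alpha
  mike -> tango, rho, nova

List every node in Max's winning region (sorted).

A0 = {alpha, zulu}
A1: add {nova} — nova (Max) has nova→alpha.
A2: add {mike} — mike (Max) has mike→nova.
A3: add {bravo, kilo} — bravo (Max) has bravo→mike; kilo (Min): all of {zulu, nova, alpha, mike} already in.
A4 = A3; e.g. tango (Min) can still go to rho. Fixed point.
Max's winning region = {alpha, bravo, kilo, mike, nova, zulu}.

alpha, bravo, kilo, mike, nova, zulu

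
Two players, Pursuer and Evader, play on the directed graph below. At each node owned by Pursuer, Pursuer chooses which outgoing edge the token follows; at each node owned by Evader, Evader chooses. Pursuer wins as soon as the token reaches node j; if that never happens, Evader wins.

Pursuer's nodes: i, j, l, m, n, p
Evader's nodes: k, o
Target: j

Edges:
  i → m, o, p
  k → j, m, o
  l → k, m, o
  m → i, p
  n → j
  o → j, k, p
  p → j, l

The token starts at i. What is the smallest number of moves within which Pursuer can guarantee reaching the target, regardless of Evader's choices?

2

A0 = {j}
A1: add {n, p} — n (Pursuer) has n→j; p (Pursuer) has p→j.
A2: add {i, m} — i (Pursuer) has i→p; m (Pursuer) has m→p.
i enters the attractor at level 2, so Pursuer can force the target in 2 moves from there.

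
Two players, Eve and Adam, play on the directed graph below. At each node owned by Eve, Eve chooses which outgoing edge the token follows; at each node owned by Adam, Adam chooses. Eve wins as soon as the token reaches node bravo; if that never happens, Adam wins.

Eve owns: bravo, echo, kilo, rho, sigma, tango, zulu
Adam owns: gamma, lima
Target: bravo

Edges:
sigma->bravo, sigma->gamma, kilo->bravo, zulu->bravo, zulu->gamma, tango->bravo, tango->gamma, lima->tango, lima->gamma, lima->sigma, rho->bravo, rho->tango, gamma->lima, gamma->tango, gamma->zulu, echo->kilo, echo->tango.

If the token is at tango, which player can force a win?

Eve

A0 = {bravo}
A1: add {kilo, rho, sigma, tango, zulu} — kilo (Eve) has kilo→bravo; rho (Eve) has rho→bravo; tango (Eve) has tango→bravo; zulu (Eve) has zulu→bravo; sigma (Eve) has sigma→bravo.
tango ∈ A1, so Eve can force the target.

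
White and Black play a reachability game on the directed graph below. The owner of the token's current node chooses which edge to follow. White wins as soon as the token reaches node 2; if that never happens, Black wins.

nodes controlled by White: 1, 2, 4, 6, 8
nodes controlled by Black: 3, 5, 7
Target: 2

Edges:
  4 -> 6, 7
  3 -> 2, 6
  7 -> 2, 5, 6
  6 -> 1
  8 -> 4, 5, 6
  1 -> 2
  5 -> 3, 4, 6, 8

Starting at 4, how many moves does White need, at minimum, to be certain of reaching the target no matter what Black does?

A0 = {2}
A1: add {1} — 1 (White) has 1→2.
A2: add {6} — 6 (White) has 6→1.
A3: add {3, 4, 8} — 3 (Black): all of {2, 6} already in; 4 (White) has 4→6; 8 (White) has 8→6.
4 enters the attractor at level 3, so White can force the target in 3 moves from there.

3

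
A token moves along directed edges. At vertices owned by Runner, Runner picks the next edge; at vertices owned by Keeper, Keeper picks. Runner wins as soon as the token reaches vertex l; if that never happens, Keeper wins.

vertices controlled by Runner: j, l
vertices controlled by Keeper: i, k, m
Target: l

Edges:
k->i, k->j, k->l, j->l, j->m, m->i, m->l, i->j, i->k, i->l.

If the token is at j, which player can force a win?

Runner

A0 = {l}
A1: add {j} — j (Runner) has j→l.
A2 = A1; e.g. i (Keeper) can still go to k. Fixed point.
j ∈ A1, so Runner can force the target.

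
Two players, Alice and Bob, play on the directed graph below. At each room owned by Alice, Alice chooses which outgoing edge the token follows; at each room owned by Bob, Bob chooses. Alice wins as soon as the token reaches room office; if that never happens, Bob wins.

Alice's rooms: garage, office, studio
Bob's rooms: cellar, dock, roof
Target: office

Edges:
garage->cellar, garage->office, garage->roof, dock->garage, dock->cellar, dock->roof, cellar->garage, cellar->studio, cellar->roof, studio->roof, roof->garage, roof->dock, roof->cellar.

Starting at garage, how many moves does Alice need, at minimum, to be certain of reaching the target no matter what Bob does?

1

A0 = {office}
A1: add {garage} — garage (Alice) has garage→office.
A2 = A1; e.g. dock (Bob) can still go to cellar. Fixed point.
garage enters the attractor at level 1, so Alice can force the target in 1 move from there.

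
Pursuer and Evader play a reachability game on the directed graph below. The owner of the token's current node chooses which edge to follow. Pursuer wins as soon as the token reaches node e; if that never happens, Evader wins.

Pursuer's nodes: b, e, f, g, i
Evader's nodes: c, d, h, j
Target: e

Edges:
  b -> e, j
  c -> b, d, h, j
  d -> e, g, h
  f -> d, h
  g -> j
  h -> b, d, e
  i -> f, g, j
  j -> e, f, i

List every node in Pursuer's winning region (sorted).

A0 = {e}
A1: add {b} — b (Pursuer) has b→e.
A2 = A1; e.g. c (Evader) can still go to d. Fixed point.
Pursuer's winning region = {b, e}.

b, e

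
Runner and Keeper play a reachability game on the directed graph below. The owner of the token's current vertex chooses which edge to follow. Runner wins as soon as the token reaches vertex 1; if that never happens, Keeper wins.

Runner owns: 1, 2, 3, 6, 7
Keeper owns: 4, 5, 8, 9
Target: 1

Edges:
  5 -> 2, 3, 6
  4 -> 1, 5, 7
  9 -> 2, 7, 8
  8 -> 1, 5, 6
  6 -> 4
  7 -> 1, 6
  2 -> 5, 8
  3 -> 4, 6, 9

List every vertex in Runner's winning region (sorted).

1, 7

A0 = {1}
A1: add {7} — 7 (Runner) has 7→1.
A2 = A1; e.g. 2 (Runner) has no edge into A1. Fixed point.
Runner's winning region = {1, 7}.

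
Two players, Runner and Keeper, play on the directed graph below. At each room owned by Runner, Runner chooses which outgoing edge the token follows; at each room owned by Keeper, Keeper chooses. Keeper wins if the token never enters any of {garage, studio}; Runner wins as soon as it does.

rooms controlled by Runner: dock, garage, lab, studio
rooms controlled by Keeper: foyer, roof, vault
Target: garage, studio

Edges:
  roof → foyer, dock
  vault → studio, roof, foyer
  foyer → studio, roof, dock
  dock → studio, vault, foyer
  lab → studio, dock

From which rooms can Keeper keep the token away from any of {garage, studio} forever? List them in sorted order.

foyer, roof, vault

A0 = {garage, studio}
A1: add {dock, lab} — dock (Runner) has dock→studio; lab (Runner) has lab→studio.
A2 = A1; e.g. roof (Keeper) can still go to foyer. Fixed point.
Runner's attractor = {dock, garage, lab, studio}; Keeper avoids the target exactly from the complement.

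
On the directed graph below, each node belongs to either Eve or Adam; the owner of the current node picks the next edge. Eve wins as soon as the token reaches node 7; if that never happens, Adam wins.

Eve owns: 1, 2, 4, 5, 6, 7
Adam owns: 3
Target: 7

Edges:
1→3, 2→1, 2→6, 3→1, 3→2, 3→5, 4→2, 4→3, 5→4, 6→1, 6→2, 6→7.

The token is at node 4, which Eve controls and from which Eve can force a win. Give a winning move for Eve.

2

A0 = {7}
A1: add {6} — 6 (Eve) has 6→7.
A2: add {2} — 2 (Eve) has 2→6.
A3: add {4} — 4 (Eve) has 4→2.
A4: add {5} — 5 (Eve) has 5→4.
A5 = A4; e.g. 1 (Eve) has no edge into A4. Fixed point.
From 4, successor 2 is in the attractor (rank 2); the other successor 3 is not.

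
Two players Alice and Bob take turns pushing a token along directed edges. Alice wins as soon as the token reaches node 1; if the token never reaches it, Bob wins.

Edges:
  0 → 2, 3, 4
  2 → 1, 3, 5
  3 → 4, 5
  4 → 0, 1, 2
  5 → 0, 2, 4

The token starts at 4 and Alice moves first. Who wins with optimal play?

Alice

Track states (vertex, player-to-move).
A0 = {(1,Alice), (1,Bob)}
A1: add {(2,Alice), (4,Alice)}.
(4,Alice) ∈ A1 ⇒ Alice forces the target.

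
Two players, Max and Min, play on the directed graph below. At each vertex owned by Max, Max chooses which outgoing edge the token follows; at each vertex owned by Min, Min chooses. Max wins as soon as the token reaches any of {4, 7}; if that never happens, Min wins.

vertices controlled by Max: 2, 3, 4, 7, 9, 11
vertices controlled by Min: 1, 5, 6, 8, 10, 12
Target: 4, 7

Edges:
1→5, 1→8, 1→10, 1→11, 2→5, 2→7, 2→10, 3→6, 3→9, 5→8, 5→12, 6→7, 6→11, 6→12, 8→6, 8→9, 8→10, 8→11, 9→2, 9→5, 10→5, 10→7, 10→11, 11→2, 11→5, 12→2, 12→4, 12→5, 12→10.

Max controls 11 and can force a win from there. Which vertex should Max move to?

A0 = {4, 7}
A1: add {2} — 2 (Max) has 2→7.
A2: add {9, 11} — 9 (Max) has 9→2; 11 (Max) has 11→2.
A3: add {3} — 3 (Max) has 3→9.
A4 = A3; e.g. 1 (Min) can still go to 5. Fixed point.
From 11, successor 2 is in the attractor (rank 1); the other successor 5 is not.

2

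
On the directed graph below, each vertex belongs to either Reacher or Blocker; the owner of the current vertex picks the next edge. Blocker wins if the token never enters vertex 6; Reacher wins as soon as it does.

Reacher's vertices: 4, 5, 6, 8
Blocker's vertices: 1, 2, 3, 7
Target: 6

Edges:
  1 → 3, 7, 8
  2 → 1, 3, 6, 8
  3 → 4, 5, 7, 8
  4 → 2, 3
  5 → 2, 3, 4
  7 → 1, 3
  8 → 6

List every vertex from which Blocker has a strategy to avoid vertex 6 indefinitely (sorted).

1, 2, 3, 4, 5, 7

A0 = {6}
A1: add {8} — 8 (Reacher) has 8→6.
A2 = A1; e.g. 1 (Blocker) can still go to 3. Fixed point.
Reacher's attractor = {6, 8}; Blocker avoids the target exactly from the complement.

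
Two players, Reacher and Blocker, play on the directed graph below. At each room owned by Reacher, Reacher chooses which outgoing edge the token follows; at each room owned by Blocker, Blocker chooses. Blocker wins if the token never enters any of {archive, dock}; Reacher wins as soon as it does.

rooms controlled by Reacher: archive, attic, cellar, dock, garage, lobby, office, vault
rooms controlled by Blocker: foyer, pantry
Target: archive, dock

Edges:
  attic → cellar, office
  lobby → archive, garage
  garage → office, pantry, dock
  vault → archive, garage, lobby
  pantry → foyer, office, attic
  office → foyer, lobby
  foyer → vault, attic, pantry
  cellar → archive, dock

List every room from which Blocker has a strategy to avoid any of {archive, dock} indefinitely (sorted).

foyer, pantry

A0 = {archive, dock}
A1: add {cellar, garage, lobby, vault} — vault (Reacher) has vault→archive; garage (Reacher) has garage→dock; cellar (Reacher) has cellar→archive; lobby (Reacher) has lobby→archive.
A2: add {attic, office} — office (Reacher) has office→lobby; attic (Reacher) has attic→cellar.
A3 = A2; e.g. foyer (Blocker) can still go to pantry. Fixed point.
Reacher's attractor = {archive, attic, cellar, dock, garage, lobby, office, vault}; Blocker avoids the target exactly from the complement.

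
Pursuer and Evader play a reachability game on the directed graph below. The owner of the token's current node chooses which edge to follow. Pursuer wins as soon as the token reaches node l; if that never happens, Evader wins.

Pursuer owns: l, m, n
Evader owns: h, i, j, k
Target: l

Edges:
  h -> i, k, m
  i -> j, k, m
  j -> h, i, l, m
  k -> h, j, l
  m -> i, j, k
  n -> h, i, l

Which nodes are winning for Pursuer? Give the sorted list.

A0 = {l}
A1: add {n} — n (Pursuer) has n→l.
A2 = A1; e.g. h (Evader) can still go to i. Fixed point.
Pursuer's winning region = {l, n}.

l, n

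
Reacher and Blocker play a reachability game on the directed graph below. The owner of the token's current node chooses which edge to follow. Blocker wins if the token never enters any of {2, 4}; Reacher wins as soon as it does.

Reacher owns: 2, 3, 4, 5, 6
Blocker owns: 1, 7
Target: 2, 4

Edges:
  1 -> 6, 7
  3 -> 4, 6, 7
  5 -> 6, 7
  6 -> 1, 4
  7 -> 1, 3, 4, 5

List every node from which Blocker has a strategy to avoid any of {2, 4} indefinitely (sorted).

1, 7

A0 = {2, 4}
A1: add {3, 6} — 3 (Reacher) has 3→4; 6 (Reacher) has 6→4.
A2: add {5} — 5 (Reacher) has 5→6.
A3 = A2; e.g. 1 (Blocker) can still go to 7. Fixed point.
Reacher's attractor = {2, 3, 4, 5, 6}; Blocker avoids the target exactly from the complement.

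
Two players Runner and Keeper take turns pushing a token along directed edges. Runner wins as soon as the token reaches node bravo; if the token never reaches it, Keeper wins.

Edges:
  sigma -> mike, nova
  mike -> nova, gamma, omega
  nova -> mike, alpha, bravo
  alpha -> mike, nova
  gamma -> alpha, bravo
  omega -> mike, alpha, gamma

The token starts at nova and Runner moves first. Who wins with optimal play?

Runner

Track states (vertex, player-to-move).
A0 = {(bravo,Runner), (bravo,Keeper)}
A1: add {(nova,Runner), (gamma,Runner)}.
(nova,Runner) ∈ A1 ⇒ Runner forces the target.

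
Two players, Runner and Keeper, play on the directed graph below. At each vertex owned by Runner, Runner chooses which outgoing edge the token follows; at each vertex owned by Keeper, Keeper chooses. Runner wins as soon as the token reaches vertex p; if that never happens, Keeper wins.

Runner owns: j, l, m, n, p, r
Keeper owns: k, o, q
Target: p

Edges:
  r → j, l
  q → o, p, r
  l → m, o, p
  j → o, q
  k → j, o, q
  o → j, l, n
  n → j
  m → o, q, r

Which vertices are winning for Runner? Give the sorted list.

l, m, p, r

A0 = {p}
A1: add {l} — l (Runner) has l→p.
A2: add {r} — r (Runner) has r→l.
A3: add {m} — m (Runner) has m→r.
A4 = A3; e.g. j (Runner) has no edge into A3. Fixed point.
Runner's winning region = {l, m, p, r}.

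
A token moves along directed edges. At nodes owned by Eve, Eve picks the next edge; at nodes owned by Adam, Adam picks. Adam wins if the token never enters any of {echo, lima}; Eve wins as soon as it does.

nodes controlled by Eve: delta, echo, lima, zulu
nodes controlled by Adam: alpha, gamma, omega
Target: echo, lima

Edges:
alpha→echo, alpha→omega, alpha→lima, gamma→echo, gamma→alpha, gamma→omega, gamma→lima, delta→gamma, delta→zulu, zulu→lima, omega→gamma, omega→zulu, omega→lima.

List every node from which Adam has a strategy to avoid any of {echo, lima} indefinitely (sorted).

A0 = {echo, lima}
A1: add {zulu} — zulu (Eve) has zulu→lima.
A2: add {delta} — delta (Eve) has delta→zulu.
A3 = A2; e.g. alpha (Adam) can still go to omega. Fixed point.
Eve's attractor = {delta, echo, lima, zulu}; Adam avoids the target exactly from the complement.

alpha, gamma, omega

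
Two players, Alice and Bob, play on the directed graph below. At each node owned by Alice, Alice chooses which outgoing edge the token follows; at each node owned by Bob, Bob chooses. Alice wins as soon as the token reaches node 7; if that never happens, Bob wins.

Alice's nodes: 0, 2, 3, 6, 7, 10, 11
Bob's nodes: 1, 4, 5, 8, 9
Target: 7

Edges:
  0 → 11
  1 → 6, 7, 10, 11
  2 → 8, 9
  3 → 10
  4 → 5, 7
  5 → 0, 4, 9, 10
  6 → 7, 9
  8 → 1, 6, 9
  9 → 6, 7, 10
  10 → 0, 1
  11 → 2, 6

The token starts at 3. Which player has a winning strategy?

A0 = {7}
A1: add {6} — 6 (Alice) has 6→7.
A2: add {11} — 11 (Alice) has 11→6.
A3: add {0} — 0 (Alice) has 0→11.
A4: add {10} — 10 (Alice) has 10→0.
A5: add {1, 3, 9} — 1 (Bob): all of {6, 7, 10, 11} already in; 3 (Alice) has 3→10; 9 (Bob): all of {6, 7, 10} already in.
3 ∈ A5, so Alice can force the target.

Alice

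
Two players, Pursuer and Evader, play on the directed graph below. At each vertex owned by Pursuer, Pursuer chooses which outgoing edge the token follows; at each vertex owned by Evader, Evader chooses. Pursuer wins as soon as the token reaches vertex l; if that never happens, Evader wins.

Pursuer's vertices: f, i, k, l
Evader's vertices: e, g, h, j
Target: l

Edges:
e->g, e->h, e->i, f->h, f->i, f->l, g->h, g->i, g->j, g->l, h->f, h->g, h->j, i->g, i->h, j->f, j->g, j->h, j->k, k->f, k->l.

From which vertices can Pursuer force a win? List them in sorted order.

f, k, l

A0 = {l}
A1: add {f, k} — f (Pursuer) has f→l; k (Pursuer) has k→l.
A2 = A1; e.g. e (Evader) can still go to g. Fixed point.
Pursuer's winning region = {f, k, l}.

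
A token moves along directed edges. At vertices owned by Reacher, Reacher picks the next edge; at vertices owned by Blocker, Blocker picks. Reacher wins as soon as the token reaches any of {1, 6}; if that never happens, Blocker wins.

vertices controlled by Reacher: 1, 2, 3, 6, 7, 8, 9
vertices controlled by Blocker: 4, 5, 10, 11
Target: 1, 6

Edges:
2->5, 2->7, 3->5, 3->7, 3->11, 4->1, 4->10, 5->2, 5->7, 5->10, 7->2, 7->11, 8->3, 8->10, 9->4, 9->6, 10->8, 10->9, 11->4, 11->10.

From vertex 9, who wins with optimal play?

Reacher

A0 = {1, 6}
A1: add {9} — 9 (Reacher) has 9→6.
A2 = A1; e.g. 2 (Reacher) has no edge into A1. Fixed point.
9 ∈ A1, so Reacher can force the target.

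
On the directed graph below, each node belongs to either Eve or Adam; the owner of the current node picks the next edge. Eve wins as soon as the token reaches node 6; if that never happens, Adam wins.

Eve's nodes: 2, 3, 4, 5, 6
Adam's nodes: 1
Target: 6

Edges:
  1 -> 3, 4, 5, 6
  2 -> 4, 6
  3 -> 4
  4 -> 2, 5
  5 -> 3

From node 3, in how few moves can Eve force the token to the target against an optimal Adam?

A0 = {6}
A1: add {2} — 2 (Eve) has 2→6.
A2: add {4} — 4 (Eve) has 4→2.
A3: add {3} — 3 (Eve) has 3→4.
3 enters the attractor at level 3, so Eve can force the target in 3 moves from there.

3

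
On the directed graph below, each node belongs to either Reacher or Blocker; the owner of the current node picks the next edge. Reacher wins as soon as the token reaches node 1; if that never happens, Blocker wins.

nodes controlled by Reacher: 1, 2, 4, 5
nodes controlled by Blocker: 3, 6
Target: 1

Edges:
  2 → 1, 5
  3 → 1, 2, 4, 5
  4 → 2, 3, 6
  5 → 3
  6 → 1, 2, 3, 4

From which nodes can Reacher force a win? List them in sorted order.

1, 2, 4

A0 = {1}
A1: add {2} — 2 (Reacher) has 2→1.
A2: add {4} — 4 (Reacher) has 4→2.
A3 = A2; e.g. 3 (Blocker) can still go to 5. Fixed point.
Reacher's winning region = {1, 2, 4}.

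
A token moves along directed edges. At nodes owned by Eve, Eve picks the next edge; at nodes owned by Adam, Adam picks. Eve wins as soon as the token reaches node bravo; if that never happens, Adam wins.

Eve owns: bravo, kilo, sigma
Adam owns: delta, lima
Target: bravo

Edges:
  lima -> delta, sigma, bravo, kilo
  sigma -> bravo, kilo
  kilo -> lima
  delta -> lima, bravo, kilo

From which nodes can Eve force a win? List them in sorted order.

bravo, sigma

A0 = {bravo}
A1: add {sigma} — sigma (Eve) has sigma→bravo.
A2 = A1; e.g. delta (Adam) can still go to lima. Fixed point.
Eve's winning region = {bravo, sigma}.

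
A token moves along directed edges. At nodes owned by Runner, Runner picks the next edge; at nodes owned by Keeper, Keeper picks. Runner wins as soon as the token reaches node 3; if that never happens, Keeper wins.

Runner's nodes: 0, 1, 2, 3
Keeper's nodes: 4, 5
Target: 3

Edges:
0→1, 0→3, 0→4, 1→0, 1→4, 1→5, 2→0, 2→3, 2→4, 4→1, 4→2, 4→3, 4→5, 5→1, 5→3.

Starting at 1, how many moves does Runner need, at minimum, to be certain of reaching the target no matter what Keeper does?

2

A0 = {3}
A1: add {0, 2} — 0 (Runner) has 0→3; 2 (Runner) has 2→3.
A2: add {1} — 1 (Runner) has 1→0.
1 enters the attractor at level 2, so Runner can force the target in 2 moves from there.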